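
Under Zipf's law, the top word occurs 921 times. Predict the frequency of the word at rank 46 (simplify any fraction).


Zipf's law: freq(rank) = f1 / rank
f1 = 921, rank = 46
freq = 921 / 46
GCD(921, 46) = 1
Simplified: 921/46

921/46


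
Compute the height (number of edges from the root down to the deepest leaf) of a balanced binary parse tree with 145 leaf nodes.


In a balanced binary tree with n leaves the deepest leaf is ceil(log2(n)) edges below the root.
log2(145) = 7.1799
ceil(7.1799) = 8
height (edges) = 8

8


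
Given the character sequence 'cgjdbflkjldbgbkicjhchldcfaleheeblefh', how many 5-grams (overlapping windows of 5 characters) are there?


String 'cgjdbflkjldbgbkicjhchldcfaleheeblefh' has length L = 36.
Number of overlapping n-grams = L - n + 1
Substituting: 36 - 5 + 1 = 32

32


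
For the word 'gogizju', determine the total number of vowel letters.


Scanning each character of 'gogizju':
  Position 1: 'g' -> consonant (running count: 0)
  Position 2: 'o' -> vowel (running count: 1)
  Position 3: 'g' -> consonant (running count: 1)
  Position 4: 'i' -> vowel (running count: 2)
  Position 5: 'z' -> consonant (running count: 2)
  Position 6: 'j' -> consonant (running count: 2)
  Position 7: 'u' -> vowel (running count: 3)
Total vowels: 3

3


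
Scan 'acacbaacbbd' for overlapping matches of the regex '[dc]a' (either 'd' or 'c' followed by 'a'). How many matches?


Pattern: [dc]a means either 'd' or 'c' followed by 'a'.
Scanning 'acacbaacbbd' position-by-position:
  Pos 0: window 'ac' -> no
  Pos 1: window 'ca' -> MATCH
  Pos 2: window 'ac' -> no
  Pos 3: window 'cb' -> no
  Pos 4: window 'ba' -> no
  Pos 5: window 'aa' -> no
  Pos 6: window 'ac' -> no
  Pos 7: window 'cb' -> no
  Pos 8: window 'bb' -> no
  Pos 9: window 'bd' -> no
  Pos 10: window 'd' -> no
Total matches: 1

1


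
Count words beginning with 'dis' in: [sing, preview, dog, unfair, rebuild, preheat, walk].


Checking each word for prefix 'dis':
  'sing' -> no (count: 0)
  'preview' -> no (count: 0)
  'dog' -> no (count: 0)
  'unfair' -> no (count: 0)
  'rebuild' -> no (count: 0)
  'preheat' -> no (count: 0)
  'walk' -> no (count: 0)
Total with prefix 'dis': 0

0


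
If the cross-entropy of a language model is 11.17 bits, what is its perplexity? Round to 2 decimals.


Perplexity formula: PP = 2^H
H = 11.17
PP = 2^11.17
Decompose: 2^11.17 = 2^11 * 2^0.17
2^11 = 2048, 2^0.17 ~ 1.1250585
PP ~ 2048 * 1.1250585 = 2304.1198080
Rounded to 2 decimals: 2304.12

2304.12


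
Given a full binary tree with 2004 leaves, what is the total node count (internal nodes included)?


Leaf nodes (terminals): 2004
Internal nodes = n - 1 = 2004 - 1 = 2003
Total = leaves + internal = 2004 + 2003 = 4007

4007


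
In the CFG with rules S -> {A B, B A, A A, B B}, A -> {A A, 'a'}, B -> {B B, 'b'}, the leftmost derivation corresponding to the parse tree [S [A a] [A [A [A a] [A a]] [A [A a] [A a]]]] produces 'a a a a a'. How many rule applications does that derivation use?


Every bracketed nonterminal node [X ...] in the tree is produced by exactly one rule application.
Reading the tree off as a leftmost derivation:
  Step 1: S  =>  A A   (applied S -> A A)
  Step 2: A A  =>  a A   (applied A -> a)
  Step 3: a A  =>  a A A   (applied A -> A A)
  Step 4: a A A  =>  a A A A   (applied A -> A A)
  Step 5: a A A A  =>  a a A A   (applied A -> a)
  Step 6: a a A A  =>  a a a A   (applied A -> a)
  Step 7: a a a A  =>  a a a A A   (applied A -> A A)
  Step 8: a a a A A  =>  a a a a A   (applied A -> a)
  Step 9: a a a a A  =>  a a a a a   (applied A -> a)
Final yield: a a a a a
Total rewrite steps: 9

9


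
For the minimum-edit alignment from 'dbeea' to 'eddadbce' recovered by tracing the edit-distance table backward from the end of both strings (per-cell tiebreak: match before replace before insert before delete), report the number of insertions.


Edit distance = 6. Backtracking from cell (5, 8) with preference match > replace > insert > delete,
then listing the resulting alignment 'dbeea' -> 'eddadbce' left to right:
  Step 1: insert 'e' [insertion #1]
  Step 2: insert 'd' [insertion #2]
  Step 3: insert 'd' [insertion #3]
  Step 4: insert 'a' [insertion #4]
  Step 5: keep 'd'
  Step 6: keep 'b'
  Step 7: replace e->c
  Step 8: keep 'e'
  Step 9: delete 'a'
Total insertions: 4

4


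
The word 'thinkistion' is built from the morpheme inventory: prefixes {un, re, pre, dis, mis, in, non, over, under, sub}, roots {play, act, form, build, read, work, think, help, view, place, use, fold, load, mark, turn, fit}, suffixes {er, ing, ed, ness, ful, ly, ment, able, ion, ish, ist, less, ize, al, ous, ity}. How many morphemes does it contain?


Segmenting 'thinkistion' against the inventory:
  'think' -> root (morpheme 1)
  'ist' -> suffix (morpheme 2)
  'ion' -> suffix (morpheme 3)
Total morphemes: 3

3


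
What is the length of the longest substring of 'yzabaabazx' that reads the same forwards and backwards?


Scanning 'yzabaabazx' for palindromic substrings.
Substring at positions 1-8: 'zabaabaz'.
Check: reverse('zabaabaz') = 'zabaabaz' -> palindrome confirmed.
Neighbouring characters ('y' / 'x') break symmetry, so it cannot extend further.
No longer palindromic substring exists; longest length = 8

8


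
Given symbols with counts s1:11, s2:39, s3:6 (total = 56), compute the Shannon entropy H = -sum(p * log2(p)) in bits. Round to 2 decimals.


Computing entropy H = -sum(p_i * log2(p_i)):
  s1: p = 11/56 = 0.1964, -p*log2(p) = 0.4612
  s2: p = 39/56 = 0.6964, -p*log2(p) = 0.3635
  s3: p = 6/56 = 0.1071, -p*log2(p) = 0.3453
H = sum of terms = 1.1700
Rounded to 2 decimals: 1.17

1.17


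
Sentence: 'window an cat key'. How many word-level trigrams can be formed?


Word trigrams from [4] words:
  Trigram 1: (window an cat)
  Trigram 2: (an cat key)
Total word trigrams: 4 - 2 = 2

2


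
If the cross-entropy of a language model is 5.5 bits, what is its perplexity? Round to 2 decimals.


Perplexity formula: PP = 2^H
H = 5.5
PP = 2^5.5
Decompose: 2^5.5 = 2^5 * 2^0.5 = 2^5 * sqrt(2)
2^5 = 32, sqrt(2) ~ 1.4142136
PP ~ 32 * 1.4142136 = 45.2548352
Rounded to 2 decimals: 45.25

45.25


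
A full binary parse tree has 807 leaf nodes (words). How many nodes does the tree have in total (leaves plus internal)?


Leaf nodes (terminals): 807
Internal nodes = n - 1 = 807 - 1 = 806
Total = leaves + internal = 807 + 806 = 1613

1613


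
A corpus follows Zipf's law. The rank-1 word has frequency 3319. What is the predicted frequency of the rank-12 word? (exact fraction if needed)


Zipf's law: freq(rank) = f1 / rank
f1 = 3319, rank = 12
freq = 3319 / 12
GCD(3319, 12) = 1
Simplified: 3319/12

3319/12


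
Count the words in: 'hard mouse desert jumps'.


Counting words by splitting on spaces:
  Word 1: 'hard'
  Word 2: 'mouse'
  Word 3: 'desert'
  Word 4: 'jumps'
Total words: 4

4


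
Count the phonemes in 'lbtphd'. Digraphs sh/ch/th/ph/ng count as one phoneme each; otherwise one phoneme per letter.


Parsing 'lbtphd' greedily, digraphs first:
  'l' -> consonant phoneme (phonemes so far: 1)
  'b' -> consonant phoneme (phonemes so far: 2)
  't' -> consonant phoneme (phonemes so far: 3)
  'ph' -> digraph (1 consonant phoneme) (phonemes so far: 4)
  'd' -> consonant phoneme (phonemes so far: 5)
Total phonemes: 5

5


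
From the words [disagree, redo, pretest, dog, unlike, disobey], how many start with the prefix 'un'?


Checking each word for prefix 'un':
  'disagree' -> no (count: 0)
  'redo' -> no (count: 0)
  'pretest' -> no (count: 0)
  'dog' -> no (count: 0)
  'unlike' -> YES, starts with 'un' (count: 1)
  'disobey' -> no (count: 1)
Total with prefix 'un': 1

1


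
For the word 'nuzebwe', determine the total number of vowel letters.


Scanning each character of 'nuzebwe':
  Position 1: 'n' -> consonant (running count: 0)
  Position 2: 'u' -> vowel (running count: 1)
  Position 3: 'z' -> consonant (running count: 1)
  Position 4: 'e' -> vowel (running count: 2)
  Position 5: 'b' -> consonant (running count: 2)
  Position 6: 'w' -> consonant (running count: 2)
  Position 7: 'e' -> vowel (running count: 3)
Total vowels: 3

3


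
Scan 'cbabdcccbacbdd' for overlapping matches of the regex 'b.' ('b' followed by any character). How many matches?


Pattern: b. means 'b' followed by any character.
Scanning 'cbabdcccbacbdd' position-by-position:
  Pos 0: window 'cb' -> no
  Pos 1: window 'ba' -> MATCH
  Pos 2: window 'ab' -> no
  Pos 3: window 'bd' -> MATCH
  Pos 4: window 'dc' -> no
  Pos 5: window 'cc' -> no
  Pos 6: window 'cc' -> no
  Pos 7: window 'cb' -> no
  Pos 8: window 'ba' -> MATCH
  Pos 9: window 'ac' -> no
  Pos 10: window 'cb' -> no
  Pos 11: window 'bd' -> MATCH
  Pos 12: window 'dd' -> no
  Pos 13: window 'd' -> no
Total matches: 4

4


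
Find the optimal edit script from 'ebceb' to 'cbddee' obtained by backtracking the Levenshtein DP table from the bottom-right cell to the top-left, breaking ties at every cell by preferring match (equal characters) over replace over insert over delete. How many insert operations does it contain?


Edit distance = 4. Backtracking from cell (5, 6) with preference match > replace > insert > delete,
then listing the resulting alignment 'ebceb' -> 'cbddee' left to right:
  Step 1: replace e->c
  Step 2: keep 'b'
  Step 3: insert 'd' [insertion #1]
  Step 4: replace c->d
  Step 5: keep 'e'
  Step 6: replace b->e
Total insertions: 1

1


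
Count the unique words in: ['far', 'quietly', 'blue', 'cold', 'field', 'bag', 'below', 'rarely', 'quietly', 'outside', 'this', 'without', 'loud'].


Listing all tokens and tracking unique types:
  Token 1: 'far' -> NEW (unique so far: 1)
  Token 2: 'quietly' -> NEW (unique so far: 2)
  Token 3: 'blue' -> NEW (unique so far: 3)
  Token 4: 'cold' -> NEW (unique so far: 4)
  Token 5: 'field' -> NEW (unique so far: 5)
  Token 6: 'bag' -> NEW (unique so far: 6)
  Token 7: 'below' -> NEW (unique so far: 7)
  Token 8: 'rarely' -> NEW (unique so far: 8)
  Token 9: 'quietly' -> duplicate (unique so far: 8)
  Token 10: 'outside' -> NEW (unique so far: 9)
  Token 11: 'this' -> NEW (unique so far: 10)
  Token 12: 'without' -> NEW (unique so far: 11)
  Token 13: 'loud' -> NEW (unique so far: 12)
Unique types: ('bag', 'below', 'blue', 'cold', 'far', 'field', 'loud', 'outside', 'quietly', 'rarely', 'this', 'without')
Vocabulary size: 12

12


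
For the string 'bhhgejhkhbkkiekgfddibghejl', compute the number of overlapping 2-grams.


String 'bhhgejhkhbkkiekgfddibghejl' has length L = 26.
Number of overlapping n-grams = L - n + 1
Substituting: 26 - 2 + 1 = 25

25


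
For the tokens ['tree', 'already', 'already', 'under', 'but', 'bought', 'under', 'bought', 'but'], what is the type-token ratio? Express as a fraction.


Tokens: 9
Unique types: ('already', 'bought', 'but', 'tree', 'under') = 5
TTR = 5/9
Already in lowest terms.

5/9


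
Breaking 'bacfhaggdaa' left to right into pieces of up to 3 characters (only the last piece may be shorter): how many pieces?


'bacfhaggdaa' has 11 characters.
Chunking with max size 3:
  Chunk 1: 'bac' (positions 0-2)
  Chunk 2: 'fha' (positions 3-5)
  Chunk 3: 'ggd' (positions 6-8)
  Chunk 4: 'aa' (positions 9-10)
Total chunks: ceil(11 / 3) = 4

4


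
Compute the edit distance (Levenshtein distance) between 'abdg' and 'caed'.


Building DP table for s1='abdg' (len 4) and s2='caed' (len 4):
       c  a  e  d
    0  1  2  3  4
  a 1  1  1  2  3
  b 2  2  2  2  3
  d 3  3  3  3  2
  g 4  4  4  4  3
Edit distance = dp[4][4] = 3

3


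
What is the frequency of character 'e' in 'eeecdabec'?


Scanning 'eeecdabec' for 'e':
  Position 0: 'e' -> MATCH (count: 1)
  Position 1: 'e' -> MATCH (count: 2)
  Position 2: 'e' -> MATCH (count: 3)
  Position 7: 'e' -> MATCH (count: 4)
Total occurrences of 'e': 4

4


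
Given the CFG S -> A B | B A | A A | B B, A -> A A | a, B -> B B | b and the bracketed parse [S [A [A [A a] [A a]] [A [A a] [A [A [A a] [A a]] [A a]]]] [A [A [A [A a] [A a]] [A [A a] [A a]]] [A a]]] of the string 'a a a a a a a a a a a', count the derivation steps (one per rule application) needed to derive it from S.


Every bracketed nonterminal node [X ...] in the tree is produced by exactly one rule application.
Reading the tree off as a leftmost derivation:
  Step 1: S  =>  A A   (applied S -> A A)
  Step 2: A A  =>  A A A   (applied A -> A A)
  Step 3: A A A  =>  A A A A   (applied A -> A A)
  Step 4: A A A A  =>  a A A A   (applied A -> a)
  Step 5: a A A A  =>  a a A A   (applied A -> a)
  Step 6: a a A A  =>  a a A A A   (applied A -> A A)
  Step 7: a a A A A  =>  a a a A A   (applied A -> a)
  Step 8: a a a A A  =>  a a a A A A   (applied A -> A A)
  Step 9: a a a A A A  =>  a a a A A A A   (applied A -> A A)
  Step 10: a a a A A A A  =>  a a a a A A A   (applied A -> a)
  Step 11: a a a a A A A  =>  a a a a a A A   (applied A -> a)
  Step 12: a a a a a A A  =>  a a a a a a A   (applied A -> a)
  Step 13: a a a a a a A  =>  a a a a a a A A   (applied A -> A A)
  Step 14: a a a a a a A A  =>  a a a a a a A A A   (applied A -> A A)
  Step 15: a a a a a a A A A  =>  a a a a a a A A A A   (applied A -> A A)
  Step 16: a a a a a a A A A A  =>  a a a a a a a A A A   (applied A -> a)
  Step 17: a a a a a a a A A A  =>  a a a a a a a a A A   (applied A -> a)
  Step 18: a a a a a a a a A A  =>  a a a a a a a a A A A   (applied A -> A A)
  Step 19: a a a a a a a a A A A  =>  a a a a a a a a a A A   (applied A -> a)
  Step 20: a a a a a a a a a A A  =>  a a a a a a a a a a A   (applied A -> a)
  Step 21: a a a a a a a a a a A  =>  a a a a a a a a a a a   (applied A -> a)
Final yield: a a a a a a a a a a a
Total rewrite steps: 21

21


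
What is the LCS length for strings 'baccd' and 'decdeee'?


DP table for LCS of 'baccd' and 'decdeee':
       d  e  c  d  e  e  e
    0  0  0  0  0  0  0  0
  b 0  0  0  0  0  0  0  0
  a 0  0  0  0  0  0  0  0
  c 0  0  0  1  1  1  1  1
  c 0  0  0  1  1  1  1  1
  d 0  1  1  1  2  2  2  2
LCS: 'cd'
LCS length = 2

2


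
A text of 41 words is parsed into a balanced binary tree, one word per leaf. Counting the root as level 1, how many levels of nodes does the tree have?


In a balanced binary tree with n leaves the deepest leaf is ceil(log2(n)) edges below the root,
so counting node levels inclusive of root and leaves gives ceil(log2(n)) + 1 levels.
log2(41) = 5.3576
ceil(5.3576) = 6
levels = 6 + 1 = 7

7


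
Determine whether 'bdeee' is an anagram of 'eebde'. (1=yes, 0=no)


Sort characters of 'bdeee': 'bdeee'
Sort characters of 'eebde': 'bdeee'
Sorted forms match -> they ARE anagrams
Result: 1

1


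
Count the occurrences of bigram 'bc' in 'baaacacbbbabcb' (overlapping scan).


Scanning 'baaacacbbbabcb' for bigram 'bc':
  Position 0: 'ba' -> no
  Position 1: 'aa' -> no
  Position 2: 'aa' -> no
  Position 3: 'ac' -> no
  Position 4: 'ca' -> no
  Position 5: 'ac' -> no
  Position 6: 'cb' -> no
  Position 7: 'bb' -> no
  Position 8: 'bb' -> no
  Position 9: 'ba' -> no
  Position 10: 'ab' -> no
  Position 11: 'bc' -> MATCH
  Position 12: 'cb' -> no
Total matches: 1

1


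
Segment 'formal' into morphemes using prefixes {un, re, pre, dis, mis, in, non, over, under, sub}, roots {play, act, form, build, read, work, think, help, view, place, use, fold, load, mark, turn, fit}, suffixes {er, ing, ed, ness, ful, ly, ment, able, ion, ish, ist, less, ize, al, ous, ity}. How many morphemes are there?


Segmenting 'formal' against the inventory:
  'form' -> root (morpheme 1)
  'al' -> suffix (morpheme 2)
Total morphemes: 2

2


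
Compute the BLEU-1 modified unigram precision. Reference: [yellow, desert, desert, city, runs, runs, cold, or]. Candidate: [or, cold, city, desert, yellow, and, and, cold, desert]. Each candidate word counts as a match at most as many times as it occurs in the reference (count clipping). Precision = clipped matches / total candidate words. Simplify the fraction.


Reference word counts: {'city': 1, 'cold': 1, 'desert': 2, 'or': 1, 'runs': 2, 'yellow': 1}
Checking each candidate word (with clipping):
  'or' -> in reference (ref count 1, used 1/1) -> match (matches: 1)
  'cold' -> in reference (ref count 1, used 1/1) -> match (matches: 2)
  'city' -> in reference (ref count 1, used 1/1) -> match (matches: 3)
  'desert' -> in reference (ref count 2, used 1/2) -> match (matches: 4)
  'yellow' -> in reference (ref count 1, used 1/1) -> match (matches: 5)
  'and' -> not in reference -> no match (matches: 5)
  'and' -> not in reference -> no match (matches: 5)
  'cold' -> ref count 1 already used up (1/1) -> clipped, no match (matches: 5)
  'desert' -> in reference (ref count 2, used 2/2) -> match (matches: 6)
Clipped matches: 6, Candidate length: 9
Precision = 6/9 = 2/3

2/3


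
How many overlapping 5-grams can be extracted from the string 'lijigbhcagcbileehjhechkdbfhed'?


String 'lijigbhcagcbileehjhechkdbfhed' has length L = 29.
Number of overlapping n-grams = L - n + 1
Substituting: 29 - 5 + 1 = 25

25


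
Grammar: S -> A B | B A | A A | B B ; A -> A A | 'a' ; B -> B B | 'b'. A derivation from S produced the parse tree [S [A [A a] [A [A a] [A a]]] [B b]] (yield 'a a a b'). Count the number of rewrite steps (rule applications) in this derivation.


Every bracketed nonterminal node [X ...] in the tree is produced by exactly one rule application.
Reading the tree off as a leftmost derivation:
  Step 1: S  =>  A B   (applied S -> A B)
  Step 2: A B  =>  A A B   (applied A -> A A)
  Step 3: A A B  =>  a A B   (applied A -> a)
  Step 4: a A B  =>  a A A B   (applied A -> A A)
  Step 5: a A A B  =>  a a A B   (applied A -> a)
  Step 6: a a A B  =>  a a a B   (applied A -> a)
  Step 7: a a a B  =>  a a a b   (applied B -> b)
Final yield: a a a b
Total rewrite steps: 7

7


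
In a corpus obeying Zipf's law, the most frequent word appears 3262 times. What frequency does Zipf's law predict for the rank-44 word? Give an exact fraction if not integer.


Zipf's law: freq(rank) = f1 / rank
f1 = 3262, rank = 44
freq = 3262 / 44
GCD(3262, 44) = 2
Simplified: 1631/22

1631/22


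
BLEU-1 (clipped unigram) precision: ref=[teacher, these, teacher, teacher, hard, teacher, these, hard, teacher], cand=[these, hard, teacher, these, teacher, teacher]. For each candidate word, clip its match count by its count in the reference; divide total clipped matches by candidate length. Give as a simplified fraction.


Reference word counts: {'hard': 2, 'teacher': 5, 'these': 2}
Checking each candidate word (with clipping):
  'these' -> in reference (ref count 2, used 1/2) -> match (matches: 1)
  'hard' -> in reference (ref count 2, used 1/2) -> match (matches: 2)
  'teacher' -> in reference (ref count 5, used 1/5) -> match (matches: 3)
  'these' -> in reference (ref count 2, used 2/2) -> match (matches: 4)
  'teacher' -> in reference (ref count 5, used 2/5) -> match (matches: 5)
  'teacher' -> in reference (ref count 5, used 3/5) -> match (matches: 6)
Clipped matches: 6, Candidate length: 6
Precision = 6/6 = 1

1


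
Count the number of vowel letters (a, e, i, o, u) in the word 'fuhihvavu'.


Scanning each character of 'fuhihvavu':
  Position 1: 'f' -> consonant (running count: 0)
  Position 2: 'u' -> vowel (running count: 1)
  Position 3: 'h' -> consonant (running count: 1)
  Position 4: 'i' -> vowel (running count: 2)
  Position 5: 'h' -> consonant (running count: 2)
  Position 6: 'v' -> consonant (running count: 2)
  Position 7: 'a' -> vowel (running count: 3)
  Position 8: 'v' -> consonant (running count: 3)
  Position 9: 'u' -> vowel (running count: 4)
Total vowels: 4

4


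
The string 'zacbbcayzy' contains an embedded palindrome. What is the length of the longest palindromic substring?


Scanning 'zacbbcayzy' for palindromic substrings.
Substring at positions 1-6: 'acbbca'.
Check: reverse('acbbca') = 'acbbca' -> palindrome confirmed.
Neighbouring characters ('z' / 'y') break symmetry, so it cannot extend further.
No longer palindromic substring exists; longest length = 6

6


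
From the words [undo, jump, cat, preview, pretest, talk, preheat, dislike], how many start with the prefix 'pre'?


Checking each word for prefix 'pre':
  'undo' -> no (count: 0)
  'jump' -> no (count: 0)
  'cat' -> no (count: 0)
  'preview' -> YES, starts with 'pre' (count: 1)
  'pretest' -> YES, starts with 'pre' (count: 2)
  'talk' -> no (count: 2)
  'preheat' -> YES, starts with 'pre' (count: 3)
  'dislike' -> no (count: 3)
Total with prefix 'pre': 3

3


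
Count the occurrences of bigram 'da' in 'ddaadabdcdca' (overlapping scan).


Scanning 'ddaadabdcdca' for bigram 'da':
  Position 0: 'dd' -> no
  Position 1: 'da' -> MATCH
  Position 2: 'aa' -> no
  Position 3: 'ad' -> no
  Position 4: 'da' -> MATCH
  Position 5: 'ab' -> no
  Position 6: 'bd' -> no
  Position 7: 'dc' -> no
  Position 8: 'cd' -> no
  Position 9: 'dc' -> no
  Position 10: 'ca' -> no
Total matches: 2

2


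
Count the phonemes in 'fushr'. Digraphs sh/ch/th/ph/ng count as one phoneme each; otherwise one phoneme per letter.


Parsing 'fushr' greedily, digraphs first:
  'f' -> consonant phoneme (phonemes so far: 1)
  'u' -> vowel phoneme (phonemes so far: 2)
  'sh' -> digraph (1 consonant phoneme) (phonemes so far: 3)
  'r' -> consonant phoneme (phonemes so far: 4)
Total phonemes: 4

4


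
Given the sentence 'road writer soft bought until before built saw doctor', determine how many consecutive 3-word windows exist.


Word trigrams from [9] words:
  Trigram 1: (road writer soft)
  Trigram 2: (writer soft bought)
  Trigram 3: (soft bought until)
  Trigram 4: (bought until before)
  Trigram 5: (until before built)
  Trigram 6: (before built saw)
  Trigram 7: (built saw doctor)
Total word trigrams: 9 - 2 = 7

7


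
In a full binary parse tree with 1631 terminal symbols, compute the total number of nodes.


Leaf nodes (terminals): 1631
Internal nodes = n - 1 = 1631 - 1 = 1630
Total = leaves + internal = 1631 + 1630 = 3261

3261


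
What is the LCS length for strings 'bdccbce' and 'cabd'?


DP table for LCS of 'bdccbce' and 'cabd':
       c  a  b  d
    0  0  0  0  0
  b 0  0  0  1  1
  d 0  0  0  1  2
  c 0  1  1  1  2
  c 0  1  1  1  2
  b 0  1  1  2  2
  c 0  1  1  2  2
  e 0  1  1  2  2
LCS: 'bd'
LCS length = 2

2


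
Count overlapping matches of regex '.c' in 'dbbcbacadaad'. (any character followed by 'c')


Pattern: .c means any character followed by 'c'.
Scanning 'dbbcbacadaad' position-by-position:
  Pos 0: window 'db' -> no
  Pos 1: window 'bb' -> no
  Pos 2: window 'bc' -> MATCH
  Pos 3: window 'cb' -> no
  Pos 4: window 'ba' -> no
  Pos 5: window 'ac' -> MATCH
  Pos 6: window 'ca' -> no
  Pos 7: window 'ad' -> no
  Pos 8: window 'da' -> no
  Pos 9: window 'aa' -> no
  Pos 10: window 'ad' -> no
  Pos 11: window 'd' -> no
Total matches: 2

2


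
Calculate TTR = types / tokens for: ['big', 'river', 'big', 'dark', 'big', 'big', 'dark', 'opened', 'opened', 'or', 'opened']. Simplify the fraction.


Tokens: 11
Unique types: ('big', 'dark', 'opened', 'or', 'river') = 5
TTR = 5/11
Already in lowest terms.

5/11


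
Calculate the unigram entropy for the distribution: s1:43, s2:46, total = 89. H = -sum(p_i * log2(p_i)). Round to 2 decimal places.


Computing entropy H = -sum(p_i * log2(p_i)):
  s1: p = 43/89 = 0.4831, -p*log2(p) = 0.5070
  s2: p = 46/89 = 0.5169, -p*log2(p) = 0.4921
H = sum of terms = 0.9991
Rounded to 2 decimals: 1.00

1.00


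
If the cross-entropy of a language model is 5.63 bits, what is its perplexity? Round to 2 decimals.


Perplexity formula: PP = 2^H
H = 5.63
PP = 2^5.63
Decompose: 2^5.63 = 2^5 * 2^0.63
2^5 = 32, 2^0.63 ~ 1.5475650
PP ~ 32 * 1.5475650 = 49.5220800
Rounded to 2 decimals: 49.52

49.52


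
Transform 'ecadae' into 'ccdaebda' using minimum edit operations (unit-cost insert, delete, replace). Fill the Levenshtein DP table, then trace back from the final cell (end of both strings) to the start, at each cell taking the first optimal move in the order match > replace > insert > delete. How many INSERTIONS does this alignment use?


Edit distance = 5. Backtracking from cell (6, 8) with preference match > replace > insert > delete,
then listing the resulting alignment 'ecadae' -> 'ccdaebda' left to right:
  Step 1: delete 'e'
  Step 2: keep 'c'
  Step 3: replace a->c
  Step 4: keep 'd'
  Step 5: keep 'a'
  Step 6: keep 'e'
  Step 7: insert 'b' [insertion #1]
  Step 8: insert 'd' [insertion #2]
  Step 9: insert 'a' [insertion #3]
Total insertions: 3

3


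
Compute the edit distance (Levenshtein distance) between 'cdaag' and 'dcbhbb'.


Building DP table for s1='cdaag' (len 5) and s2='dcbhbb' (len 6):
       d  c  b  h  b  b
    0  1  2  3  4  5  6
  c 1  1  1  2  3  4  5
  d 2  1  2  2  3  4  5
  a 3  2  2  3  3  4  5
  a 4  3  3  3  4  4  5
  g 5  4  4  4  4  5  5
Edit distance = dp[5][6] = 5

5


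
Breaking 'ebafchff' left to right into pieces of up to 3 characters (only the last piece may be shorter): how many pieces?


'ebafchff' has 8 characters.
Chunking with max size 3:
  Chunk 1: 'eba' (positions 0-2)
  Chunk 2: 'fch' (positions 3-5)
  Chunk 3: 'ff' (positions 6-7)
Total chunks: ceil(8 / 3) = 3

3


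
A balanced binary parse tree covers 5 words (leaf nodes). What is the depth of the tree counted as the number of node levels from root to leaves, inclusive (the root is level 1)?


In a balanced binary tree with n leaves the deepest leaf is ceil(log2(n)) edges below the root,
so counting node levels inclusive of root and leaves gives ceil(log2(n)) + 1 levels.
log2(5) = 2.3219
ceil(2.3219) = 3
levels = 3 + 1 = 4

4


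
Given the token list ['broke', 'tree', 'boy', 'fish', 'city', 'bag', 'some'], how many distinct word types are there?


Listing all tokens and tracking unique types:
  Token 1: 'broke' -> NEW (unique so far: 1)
  Token 2: 'tree' -> NEW (unique so far: 2)
  Token 3: 'boy' -> NEW (unique so far: 3)
  Token 4: 'fish' -> NEW (unique so far: 4)
  Token 5: 'city' -> NEW (unique so far: 5)
  Token 6: 'bag' -> NEW (unique so far: 6)
  Token 7: 'some' -> NEW (unique so far: 7)
Unique types: ('bag', 'boy', 'broke', 'city', 'fish', 'some', 'tree')
Vocabulary size: 7

7


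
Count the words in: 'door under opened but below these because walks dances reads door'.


Counting words by splitting on spaces:
  Word 1: 'door'
  Word 2: 'under'
  Word 3: 'opened'
  Word 4: 'but'
  Word 5: 'below'
  Word 6: 'these'
  Word 7: 'because'
  Word 8: 'walks'
  Word 9: 'dances'
  Word 10: 'reads'
  Word 11: 'door'
Total words: 11

11


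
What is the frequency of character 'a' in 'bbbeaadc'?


Scanning 'bbbeaadc' for 'a':
  Position 4: 'a' -> MATCH (count: 1)
  Position 5: 'a' -> MATCH (count: 2)
Total occurrences of 'a': 2

2


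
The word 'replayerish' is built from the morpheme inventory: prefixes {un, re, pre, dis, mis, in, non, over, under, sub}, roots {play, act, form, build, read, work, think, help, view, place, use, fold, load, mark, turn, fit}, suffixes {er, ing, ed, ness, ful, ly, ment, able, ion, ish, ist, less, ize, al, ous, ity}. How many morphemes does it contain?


Segmenting 'replayerish' against the inventory:
  're' -> prefix (morpheme 1)
  'play' -> root (morpheme 2)
  'er' -> suffix (morpheme 3)
  'ish' -> suffix (morpheme 4)
Total morphemes: 4

4


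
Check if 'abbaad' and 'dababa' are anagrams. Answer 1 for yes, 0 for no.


Sort characters of 'abbaad': 'aaabbd'
Sort characters of 'dababa': 'aaabbd'
Sorted forms match -> they ARE anagrams
Result: 1

1


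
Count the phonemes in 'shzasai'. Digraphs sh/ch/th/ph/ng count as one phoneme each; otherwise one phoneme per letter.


Parsing 'shzasai' greedily, digraphs first:
  'sh' -> digraph (1 consonant phoneme) (phonemes so far: 1)
  'z' -> consonant phoneme (phonemes so far: 2)
  'a' -> vowel phoneme (phonemes so far: 3)
  's' -> consonant phoneme (phonemes so far: 4)
  'a' -> vowel phoneme (phonemes so far: 5)
  'i' -> vowel phoneme (phonemes so far: 6)
Total phonemes: 6

6


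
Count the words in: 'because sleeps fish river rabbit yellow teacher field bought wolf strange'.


Counting words by splitting on spaces:
  Word 1: 'because'
  Word 2: 'sleeps'
  Word 3: 'fish'
  Word 4: 'river'
  Word 5: 'rabbit'
  Word 6: 'yellow'
  Word 7: 'teacher'
  Word 8: 'field'
  Word 9: 'bought'
  Word 10: 'wolf'
  Word 11: 'strange'
Total words: 11

11


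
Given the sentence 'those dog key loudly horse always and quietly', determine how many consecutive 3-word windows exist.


Word trigrams from [8] words:
  Trigram 1: (those dog key)
  Trigram 2: (dog key loudly)
  Trigram 3: (key loudly horse)
  Trigram 4: (loudly horse always)
  Trigram 5: (horse always and)
  Trigram 6: (always and quietly)
Total word trigrams: 8 - 2 = 6

6


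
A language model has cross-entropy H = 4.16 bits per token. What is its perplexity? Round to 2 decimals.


Perplexity formula: PP = 2^H
H = 4.16
PP = 2^4.16
Decompose: 2^4.16 = 2^4 * 2^0.16
2^4 = 16, 2^0.16 ~ 1.1172871
PP ~ 16 * 1.1172871 = 17.8765936
Rounded to 2 decimals: 17.88

17.88


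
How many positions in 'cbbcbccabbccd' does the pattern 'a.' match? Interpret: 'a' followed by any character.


Pattern: a. means 'a' followed by any character.
Scanning 'cbbcbccabbccd' position-by-position:
  Pos 0: window 'cb' -> no
  Pos 1: window 'bb' -> no
  Pos 2: window 'bc' -> no
  Pos 3: window 'cb' -> no
  Pos 4: window 'bc' -> no
  Pos 5: window 'cc' -> no
  Pos 6: window 'ca' -> no
  Pos 7: window 'ab' -> MATCH
  Pos 8: window 'bb' -> no
  Pos 9: window 'bc' -> no
  Pos 10: window 'cc' -> no
  Pos 11: window 'cd' -> no
  Pos 12: window 'd' -> no
Total matches: 1

1


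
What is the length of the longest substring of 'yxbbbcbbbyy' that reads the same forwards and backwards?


Scanning 'yxbbbcbbbyy' for palindromic substrings.
Substring at positions 2-8: 'bbbcbbb'.
Check: reverse('bbbcbbb') = 'bbbcbbb' -> palindrome confirmed.
Neighbouring characters ('x' / 'y') break symmetry, so it cannot extend further.
No longer palindromic substring exists; longest length = 7

7


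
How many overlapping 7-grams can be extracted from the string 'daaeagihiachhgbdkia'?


String 'daaeagihiachhgbdkia' has length L = 19.
Number of overlapping n-grams = L - n + 1
Substituting: 19 - 7 + 1 = 13

13


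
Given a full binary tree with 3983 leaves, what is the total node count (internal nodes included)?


Leaf nodes (terminals): 3983
Internal nodes = n - 1 = 3983 - 1 = 3982
Total = leaves + internal = 3983 + 3982 = 7965

7965


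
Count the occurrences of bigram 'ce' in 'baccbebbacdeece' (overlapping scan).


Scanning 'baccbebbacdeece' for bigram 'ce':
  Position 0: 'ba' -> no
  Position 1: 'ac' -> no
  Position 2: 'cc' -> no
  Position 3: 'cb' -> no
  Position 4: 'be' -> no
  Position 5: 'eb' -> no
  Position 6: 'bb' -> no
  Position 7: 'ba' -> no
  Position 8: 'ac' -> no
  Position 9: 'cd' -> no
  Position 10: 'de' -> no
  Position 11: 'ee' -> no
  Position 12: 'ec' -> no
  Position 13: 'ce' -> MATCH
Total matches: 1

1


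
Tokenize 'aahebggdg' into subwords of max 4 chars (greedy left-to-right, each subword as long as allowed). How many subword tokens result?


'aahebggdg' has 9 characters.
Chunking with max size 4:
  Chunk 1: 'aahe' (positions 0-3)
  Chunk 2: 'bggd' (positions 4-7)
  Chunk 3: 'g' (positions 8-8)
Total chunks: ceil(9 / 4) = 3

3


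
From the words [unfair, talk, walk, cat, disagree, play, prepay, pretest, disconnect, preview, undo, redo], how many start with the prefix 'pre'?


Checking each word for prefix 'pre':
  'unfair' -> no (count: 0)
  'talk' -> no (count: 0)
  'walk' -> no (count: 0)
  'cat' -> no (count: 0)
  'disagree' -> no (count: 0)
  'play' -> no (count: 0)
  'prepay' -> YES, starts with 'pre' (count: 1)
  'pretest' -> YES, starts with 'pre' (count: 2)
  'disconnect' -> no (count: 2)
  'preview' -> YES, starts with 'pre' (count: 3)
  'undo' -> no (count: 3)
  'redo' -> no (count: 3)
Total with prefix 'pre': 3

3


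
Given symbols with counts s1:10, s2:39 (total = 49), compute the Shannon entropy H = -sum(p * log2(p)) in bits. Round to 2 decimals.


Computing entropy H = -sum(p_i * log2(p_i)):
  s1: p = 10/49 = 0.2041, -p*log2(p) = 0.4679
  s2: p = 39/49 = 0.7959, -p*log2(p) = 0.2621
H = sum of terms = 0.7300
Rounded to 2 decimals: 0.73

0.73


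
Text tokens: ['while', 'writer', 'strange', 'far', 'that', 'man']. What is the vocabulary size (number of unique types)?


Listing all tokens and tracking unique types:
  Token 1: 'while' -> NEW (unique so far: 1)
  Token 2: 'writer' -> NEW (unique so far: 2)
  Token 3: 'strange' -> NEW (unique so far: 3)
  Token 4: 'far' -> NEW (unique so far: 4)
  Token 5: 'that' -> NEW (unique so far: 5)
  Token 6: 'man' -> NEW (unique so far: 6)
Unique types: ('far', 'man', 'strange', 'that', 'while', 'writer')
Vocabulary size: 6

6


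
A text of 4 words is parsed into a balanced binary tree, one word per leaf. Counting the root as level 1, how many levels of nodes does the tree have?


In a balanced binary tree with n leaves the deepest leaf is ceil(log2(n)) edges below the root,
so counting node levels inclusive of root and leaves gives ceil(log2(n)) + 1 levels.
log2(4) = 2.0000
ceil(2.0000) = 2
levels = 2 + 1 = 3

3


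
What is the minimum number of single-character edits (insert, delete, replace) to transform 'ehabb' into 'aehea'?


Building DP table for s1='ehabb' (len 5) and s2='aehea' (len 5):
       a  e  h  e  a
    0  1  2  3  4  5
  e 1  1  1  2  3  4
  h 2  2  2  1  2  3
  a 3  2  3  2  2  2
  b 4  3  3  3  3  3
  b 5  4  4  4  4  4
Edit distance = dp[5][5] = 4

4


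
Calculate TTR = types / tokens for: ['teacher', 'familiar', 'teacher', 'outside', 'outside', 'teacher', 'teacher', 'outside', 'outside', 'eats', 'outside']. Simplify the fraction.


Tokens: 11
Unique types: ('eats', 'familiar', 'outside', 'teacher') = 4
TTR = 4/11
Already in lowest terms.

4/11


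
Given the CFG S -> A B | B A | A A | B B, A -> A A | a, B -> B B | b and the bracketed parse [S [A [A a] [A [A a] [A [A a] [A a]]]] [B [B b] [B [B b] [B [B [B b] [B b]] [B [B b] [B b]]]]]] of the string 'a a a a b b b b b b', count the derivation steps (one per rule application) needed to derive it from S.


Every bracketed nonterminal node [X ...] in the tree is produced by exactly one rule application.
Reading the tree off as a leftmost derivation:
  Step 1: S  =>  A B   (applied S -> A B)
  Step 2: A B  =>  A A B   (applied A -> A A)
  Step 3: A A B  =>  a A B   (applied A -> a)
  Step 4: a A B  =>  a A A B   (applied A -> A A)
  Step 5: a A A B  =>  a a A B   (applied A -> a)
  Step 6: a a A B  =>  a a A A B   (applied A -> A A)
  Step 7: a a A A B  =>  a a a A B   (applied A -> a)
  Step 8: a a a A B  =>  a a a a B   (applied A -> a)
  Step 9: a a a a B  =>  a a a a B B   (applied B -> B B)
  Step 10: a a a a B B  =>  a a a a b B   (applied B -> b)
  Step 11: a a a a b B  =>  a a a a b B B   (applied B -> B B)
  Step 12: a a a a b B B  =>  a a a a b b B   (applied B -> b)
  Step 13: a a a a b b B  =>  a a a a b b B B   (applied B -> B B)
  Step 14: a a a a b b B B  =>  a a a a b b B B B   (applied B -> B B)
  Step 15: a a a a b b B B B  =>  a a a a b b b B B   (applied B -> b)
  Step 16: a a a a b b b B B  =>  a a a a b b b b B   (applied B -> b)
  Step 17: a a a a b b b b B  =>  a a a a b b b b B B   (applied B -> B B)
  Step 18: a a a a b b b b B B  =>  a a a a b b b b b B   (applied B -> b)
  Step 19: a a a a b b b b b B  =>  a a a a b b b b b b   (applied B -> b)
Final yield: a a a a b b b b b b
Total rewrite steps: 19

19


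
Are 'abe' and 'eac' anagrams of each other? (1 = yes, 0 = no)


Sort characters of 'abe': 'abe'
Sort characters of 'eac': 'ace'
Sorted forms differ -> they are NOT anagrams
Result: 0

0


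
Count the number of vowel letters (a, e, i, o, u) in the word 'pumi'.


Scanning each character of 'pumi':
  Position 1: 'p' -> consonant (running count: 0)
  Position 2: 'u' -> vowel (running count: 1)
  Position 3: 'm' -> consonant (running count: 1)
  Position 4: 'i' -> vowel (running count: 2)
Total vowels: 2

2


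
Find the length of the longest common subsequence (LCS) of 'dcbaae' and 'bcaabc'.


DP table for LCS of 'dcbaae' and 'bcaabc':
       b  c  a  a  b  c
    0  0  0  0  0  0  0
  d 0  0  0  0  0  0  0
  c 0  0  1  1  1  1  1
  b 0  1  1  1  1  2  2
  a 0  1  1  2  2  2  2
  a 0  1  1  2  3  3  3
  e 0  1  1  2  3  3  3
LCS: 'caa'
LCS length = 3

3


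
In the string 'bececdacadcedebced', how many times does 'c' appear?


Scanning 'bececdacadcedebced' for 'c':
  Position 2: 'c' -> MATCH (count: 1)
  Position 4: 'c' -> MATCH (count: 2)
  Position 7: 'c' -> MATCH (count: 3)
  Position 10: 'c' -> MATCH (count: 4)
  Position 15: 'c' -> MATCH (count: 5)
Total occurrences of 'c': 5

5


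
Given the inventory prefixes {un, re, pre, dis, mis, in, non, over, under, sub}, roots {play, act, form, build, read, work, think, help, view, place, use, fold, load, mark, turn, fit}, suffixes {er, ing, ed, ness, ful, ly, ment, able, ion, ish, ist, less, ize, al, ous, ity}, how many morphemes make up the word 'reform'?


Segmenting 'reform' against the inventory:
  're' -> prefix (morpheme 1)
  'form' -> root (morpheme 2)
Total morphemes: 2

2


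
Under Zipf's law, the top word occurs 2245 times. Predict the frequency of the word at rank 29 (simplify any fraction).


Zipf's law: freq(rank) = f1 / rank
f1 = 2245, rank = 29
freq = 2245 / 29
GCD(2245, 29) = 1
Simplified: 2245/29

2245/29


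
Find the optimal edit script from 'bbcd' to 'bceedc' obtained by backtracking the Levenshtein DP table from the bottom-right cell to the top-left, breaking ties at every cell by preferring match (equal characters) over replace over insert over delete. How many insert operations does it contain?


Edit distance = 4. Backtracking from cell (4, 6) with preference match > replace > insert > delete,
then listing the resulting alignment 'bbcd' -> 'bceedc' left to right:
  Step 1: keep 'b'
  Step 2: insert 'c' [insertion #1]
  Step 3: replace b->e
  Step 4: replace c->e
  Step 5: keep 'd'
  Step 6: insert 'c' [insertion #2]
Total insertions: 2

2


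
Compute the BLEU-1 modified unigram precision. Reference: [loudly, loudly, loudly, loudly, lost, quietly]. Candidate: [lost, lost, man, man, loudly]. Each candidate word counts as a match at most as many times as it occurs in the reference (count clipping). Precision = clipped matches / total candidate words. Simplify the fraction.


Reference word counts: {'lost': 1, 'loudly': 4, 'quietly': 1}
Checking each candidate word (with clipping):
  'lost' -> in reference (ref count 1, used 1/1) -> match (matches: 1)
  'lost' -> ref count 1 already used up (1/1) -> clipped, no match (matches: 1)
  'man' -> not in reference -> no match (matches: 1)
  'man' -> not in reference -> no match (matches: 1)
  'loudly' -> in reference (ref count 4, used 1/4) -> match (matches: 2)
Clipped matches: 2, Candidate length: 5
Precision = 2/5

2/5


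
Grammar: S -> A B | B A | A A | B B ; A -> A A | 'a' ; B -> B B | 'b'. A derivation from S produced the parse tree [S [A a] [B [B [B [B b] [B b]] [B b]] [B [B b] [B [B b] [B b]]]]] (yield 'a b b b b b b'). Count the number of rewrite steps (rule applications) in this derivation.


Every bracketed nonterminal node [X ...] in the tree is produced by exactly one rule application.
Reading the tree off as a leftmost derivation:
  Step 1: S  =>  A B   (applied S -> A B)
  Step 2: A B  =>  a B   (applied A -> a)
  Step 3: a B  =>  a B B   (applied B -> B B)
  Step 4: a B B  =>  a B B B   (applied B -> B B)
  Step 5: a B B B  =>  a B B B B   (applied B -> B B)
  Step 6: a B B B B  =>  a b B B B   (applied B -> b)
  Step 7: a b B B B  =>  a b b B B   (applied B -> b)
  Step 8: a b b B B  =>  a b b b B   (applied B -> b)
  Step 9: a b b b B  =>  a b b b B B   (applied B -> B B)
  Step 10: a b b b B B  =>  a b b b b B   (applied B -> b)
  Step 11: a b b b b B  =>  a b b b b B B   (applied B -> B B)
  Step 12: a b b b b B B  =>  a b b b b b B   (applied B -> b)
  Step 13: a b b b b b B  =>  a b b b b b b   (applied B -> b)
Final yield: a b b b b b b
Total rewrite steps: 13

13
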